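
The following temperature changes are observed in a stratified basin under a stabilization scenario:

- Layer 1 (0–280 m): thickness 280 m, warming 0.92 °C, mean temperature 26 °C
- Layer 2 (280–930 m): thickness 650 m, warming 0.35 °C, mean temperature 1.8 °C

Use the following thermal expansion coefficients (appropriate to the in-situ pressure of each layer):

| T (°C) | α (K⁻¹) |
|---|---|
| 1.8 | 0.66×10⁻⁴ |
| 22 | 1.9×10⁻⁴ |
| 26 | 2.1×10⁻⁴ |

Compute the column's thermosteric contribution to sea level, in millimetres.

Layer 1 at 26 °C → α = 2.1×10⁻⁴ K⁻¹
Layer 2 at 1.8 °C → α = 0.66×10⁻⁴ K⁻¹
Layer 1: 2.1×10⁻⁴ × 280 × 0.92 = 0.054096 m
0.66×10⁻⁴ × 650 × 0.35 = 0.015015 m
Δh = 0.054096 + 0.015015 = 0.069111 m ≈ 69 mm

69 mm of thermosteric rise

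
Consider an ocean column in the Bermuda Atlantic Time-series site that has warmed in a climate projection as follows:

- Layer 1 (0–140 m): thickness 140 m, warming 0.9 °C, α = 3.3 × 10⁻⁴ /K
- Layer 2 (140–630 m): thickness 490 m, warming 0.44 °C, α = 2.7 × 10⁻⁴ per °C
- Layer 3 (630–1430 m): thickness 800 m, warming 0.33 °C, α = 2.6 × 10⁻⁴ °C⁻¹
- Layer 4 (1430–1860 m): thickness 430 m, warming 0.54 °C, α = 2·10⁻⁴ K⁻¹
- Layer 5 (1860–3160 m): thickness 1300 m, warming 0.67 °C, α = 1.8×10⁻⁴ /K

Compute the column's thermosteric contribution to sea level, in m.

Layer 1: 3.3×10⁻⁴ × 140 × 0.9 = 0.04158 m
140–630 m: 0.44 × 490 × 2.7×10⁻⁴ = 0.058212 m
800 × 0.33 × 2.6×10⁻⁴ = 0.06864 m
430 × 0.54 × 2×10⁻⁴ = 0.04644 m
Layer 5: 1.8×10⁻⁴ × 1300 × 0.67 = 0.15678 m
Δh = 0.04158 + 0.058212 + 0.06864 + 0.04644 + 0.15678 = 0.371652 m ≈ 0.372 m

Δh ≈ 0.372 m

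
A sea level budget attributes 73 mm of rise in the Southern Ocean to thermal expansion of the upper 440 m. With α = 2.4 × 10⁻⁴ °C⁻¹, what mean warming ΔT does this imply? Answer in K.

ΔT = Δh/(αH) = 0.073 / (2.4×10⁻⁴ × 440) ≈ 0.6913 K

about 0.691 K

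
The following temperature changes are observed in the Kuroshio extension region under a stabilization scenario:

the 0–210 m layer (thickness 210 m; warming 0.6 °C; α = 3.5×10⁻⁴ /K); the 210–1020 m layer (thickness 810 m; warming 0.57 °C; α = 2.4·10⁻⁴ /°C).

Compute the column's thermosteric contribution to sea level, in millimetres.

Layer 1: 3.5×10⁻⁴ × 0.6 × 210 = 0.04410 m
210–1020 m: 810 × 0.57 × 2.4×10⁻⁴ = 0.110808 m
Δh = 0.04410 + 0.110808 = 0.154908 m ≈ 155 mm

Δh = 155 mm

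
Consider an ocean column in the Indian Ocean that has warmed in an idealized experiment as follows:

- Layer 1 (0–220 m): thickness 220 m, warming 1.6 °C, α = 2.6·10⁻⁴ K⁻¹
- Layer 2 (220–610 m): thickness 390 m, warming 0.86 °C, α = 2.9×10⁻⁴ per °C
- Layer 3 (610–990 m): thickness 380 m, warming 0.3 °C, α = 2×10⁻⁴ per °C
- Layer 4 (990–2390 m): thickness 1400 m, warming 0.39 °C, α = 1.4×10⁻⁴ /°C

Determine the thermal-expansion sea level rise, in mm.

220 × 2.6×10⁻⁴ × 1.6 = 0.09152 m
Layer 2: 390 × 2.9×10⁻⁴ × 0.86 = 0.097266 m
610–990 m: 2×10⁻⁴ × 380 × 0.3 = 0.02280 m
Layer 4: 1.4×10⁻⁴ × 1400 × 0.39 = 0.07644 m
Δh = 0.09152 + 0.097266 + 0.02280 + 0.07644 = 0.288026 m ≈ 290 mm

about 290 mm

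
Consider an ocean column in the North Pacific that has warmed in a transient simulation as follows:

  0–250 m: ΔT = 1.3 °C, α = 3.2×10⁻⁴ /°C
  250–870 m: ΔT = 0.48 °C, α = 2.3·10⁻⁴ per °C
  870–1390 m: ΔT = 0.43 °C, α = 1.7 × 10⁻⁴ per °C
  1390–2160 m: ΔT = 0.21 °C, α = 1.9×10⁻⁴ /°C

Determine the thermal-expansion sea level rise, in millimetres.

240 mm of thermosteric rise

Layer 1: 1.3 × 3.2×10⁻⁴ × 250 = 0.10400 m
2.3×10⁻⁴ × 620 × 0.48 = 0.068448 m
870–1390 m: 1.7×10⁻⁴ × 0.43 × 520 = 0.038012 m
770 × 0.21 × 1.9×10⁻⁴ = 0.030723 m
Δh = 0.10400 + 0.068448 + 0.038012 + 0.030723 = 0.241183 m ≈ 240 mm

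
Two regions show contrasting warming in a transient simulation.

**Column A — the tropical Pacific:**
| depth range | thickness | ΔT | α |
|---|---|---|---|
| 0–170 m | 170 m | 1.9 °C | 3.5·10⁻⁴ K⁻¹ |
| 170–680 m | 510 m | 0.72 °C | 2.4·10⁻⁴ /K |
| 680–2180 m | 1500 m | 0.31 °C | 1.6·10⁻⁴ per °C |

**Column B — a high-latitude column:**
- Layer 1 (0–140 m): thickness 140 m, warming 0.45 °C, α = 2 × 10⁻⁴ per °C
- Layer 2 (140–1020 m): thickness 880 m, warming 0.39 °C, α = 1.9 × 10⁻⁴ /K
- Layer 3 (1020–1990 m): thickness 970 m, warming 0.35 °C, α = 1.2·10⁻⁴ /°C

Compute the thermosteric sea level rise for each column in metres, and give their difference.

A 0–170 m: 1.9 × 3.5×10⁻⁴ × 170 = 0.11305 m
A Layer 2: 2.4×10⁻⁴ × 0.72 × 510 = 0.088128 m
A 1500 × 1.6×10⁻⁴ × 0.31 = 0.07440 m
A total: 0.275578 m
B 0–140 m: 140 × 0.45 × 2×10⁻⁴ = 0.01260 m
B 140–1020 m: 0.39 × 880 × 1.9×10⁻⁴ = 0.065208 m
B Layer 3: 970 × 0.35 × 1.2×10⁻⁴ = 0.04074 m
B total: 0.118548 m
Difference: 0.275578 − 0.118548 = 0.15703 m

A: 0.28 m; B: 0.12 m; difference 0.16 m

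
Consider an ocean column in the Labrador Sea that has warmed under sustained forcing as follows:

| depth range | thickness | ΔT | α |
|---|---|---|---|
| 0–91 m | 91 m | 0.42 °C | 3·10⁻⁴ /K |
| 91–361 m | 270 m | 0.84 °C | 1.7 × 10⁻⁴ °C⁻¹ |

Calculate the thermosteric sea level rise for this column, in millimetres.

0.42 × 91 × 3×10⁻⁴ = 0.011466 m
1.7×10⁻⁴ × 270 × 0.84 = 0.038556 m
Δh = 0.011466 + 0.038556 = 0.050022 m ≈ 50 mm

50 mm of thermosteric rise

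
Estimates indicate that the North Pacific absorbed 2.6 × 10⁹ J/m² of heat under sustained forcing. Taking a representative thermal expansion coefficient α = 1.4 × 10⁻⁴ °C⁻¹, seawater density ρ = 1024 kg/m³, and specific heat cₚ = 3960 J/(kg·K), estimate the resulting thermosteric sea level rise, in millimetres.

Δh = αQ/(ρcₚ) = 1.4×10⁻⁴ × 2.6×10⁹ / (1024 × 3960) ≈ 0.089765 m

Δh = 90 mm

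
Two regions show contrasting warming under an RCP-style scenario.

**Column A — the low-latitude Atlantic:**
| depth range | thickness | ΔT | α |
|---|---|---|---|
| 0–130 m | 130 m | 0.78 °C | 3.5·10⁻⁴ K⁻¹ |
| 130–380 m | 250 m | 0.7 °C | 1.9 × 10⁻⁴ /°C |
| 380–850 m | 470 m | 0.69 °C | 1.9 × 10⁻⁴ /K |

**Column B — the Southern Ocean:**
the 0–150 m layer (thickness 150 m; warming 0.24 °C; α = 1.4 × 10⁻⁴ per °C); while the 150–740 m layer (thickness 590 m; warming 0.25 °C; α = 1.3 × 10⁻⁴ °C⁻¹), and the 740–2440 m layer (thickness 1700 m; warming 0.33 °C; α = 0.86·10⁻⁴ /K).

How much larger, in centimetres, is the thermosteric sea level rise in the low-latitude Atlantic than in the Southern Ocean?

A 0–130 m: 3.5×10⁻⁴ × 130 × 0.78 = 0.03549 m
A Layer 2: 1.9×10⁻⁴ × 250 × 0.7 = 0.03325 m
A 1.9×10⁻⁴ × 0.69 × 470 = 0.061617 m
A total: 0.130357 m
B 0–150 m: 1.4×10⁻⁴ × 150 × 0.24 = 0.00504 m
B 1.3×10⁻⁴ × 590 × 0.25 = 0.019175 m
B Layer 3: 0.86×10⁻⁴ × 0.33 × 1700 = 0.048246 m
B total: 0.072461 m
Difference: 0.130357 − 0.072461 = 0.057896 m

5.8 cm larger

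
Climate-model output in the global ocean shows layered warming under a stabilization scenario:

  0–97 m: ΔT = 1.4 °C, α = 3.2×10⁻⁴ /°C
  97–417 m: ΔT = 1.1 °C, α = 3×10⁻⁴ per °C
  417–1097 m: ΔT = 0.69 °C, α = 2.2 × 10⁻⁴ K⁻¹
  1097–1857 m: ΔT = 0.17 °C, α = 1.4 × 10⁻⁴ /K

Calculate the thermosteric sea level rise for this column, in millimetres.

Δh ≈ 270 mm

97 × 3.2×10⁻⁴ × 1.4 = 0.043456 m
97–417 m: 3×10⁻⁴ × 320 × 1.1 = 0.10560 m
2.2×10⁻⁴ × 0.69 × 680 = 0.103224 m
Layer 4: 760 × 0.17 × 1.4×10⁻⁴ = 0.018088 m
Δh = 0.043456 + 0.10560 + 0.103224 + 0.018088 = 0.270368 m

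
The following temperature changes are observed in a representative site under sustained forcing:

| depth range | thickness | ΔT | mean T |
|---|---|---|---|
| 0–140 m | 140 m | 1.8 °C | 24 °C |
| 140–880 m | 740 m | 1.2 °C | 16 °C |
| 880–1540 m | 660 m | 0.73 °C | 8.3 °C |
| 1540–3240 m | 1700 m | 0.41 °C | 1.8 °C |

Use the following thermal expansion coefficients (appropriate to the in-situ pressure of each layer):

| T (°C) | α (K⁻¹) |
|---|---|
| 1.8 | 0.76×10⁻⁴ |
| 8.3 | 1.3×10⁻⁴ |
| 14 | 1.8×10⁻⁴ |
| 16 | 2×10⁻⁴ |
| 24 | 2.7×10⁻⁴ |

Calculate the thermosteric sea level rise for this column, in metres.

Layer 1 at 24 °C → α = 2.7×10⁻⁴ K⁻¹
Layer 2 at 16 °C → α = 2×10⁻⁴ K⁻¹
Layer 3 at 8.3 °C → α = 1.3×10⁻⁴ K⁻¹
Layer 4 at 1.8 °C → α = 0.76×10⁻⁴ K⁻¹
Layer 1: 1.8 × 140 × 2.7×10⁻⁴ = 0.06804 m
140–880 m: 2×10⁻⁴ × 1.2 × 740 = 0.17760 m
880–1540 m: 660 × 1.3×10⁻⁴ × 0.73 = 0.062634 m
1540–3240 m: 1700 × 0.76×10⁻⁴ × 0.41 = 0.052972 m
Δh = 0.06804 + 0.17760 + 0.062634 + 0.052972 = 0.361246 m ≈ 0.36 m

Δh ≈ 0.36 m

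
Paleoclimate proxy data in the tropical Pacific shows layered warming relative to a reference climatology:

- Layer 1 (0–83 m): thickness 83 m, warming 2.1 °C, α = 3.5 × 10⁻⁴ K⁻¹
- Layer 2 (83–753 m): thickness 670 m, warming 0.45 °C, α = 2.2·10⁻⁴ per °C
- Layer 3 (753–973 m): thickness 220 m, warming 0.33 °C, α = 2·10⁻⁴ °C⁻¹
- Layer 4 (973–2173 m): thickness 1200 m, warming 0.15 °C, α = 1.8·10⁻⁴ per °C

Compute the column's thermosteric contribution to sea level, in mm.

Δh = 170 mm

Layer 1: 3.5×10⁻⁴ × 2.1 × 83 = 0.061005 m
2.2×10⁻⁴ × 0.45 × 670 = 0.06633 m
2×10⁻⁴ × 220 × 0.33 = 0.01452 m
Layer 4: 0.15 × 1.8×10⁻⁴ × 1200 = 0.03240 m
Δh = 0.061005 + 0.06633 + 0.01452 + 0.03240 = 0.174255 m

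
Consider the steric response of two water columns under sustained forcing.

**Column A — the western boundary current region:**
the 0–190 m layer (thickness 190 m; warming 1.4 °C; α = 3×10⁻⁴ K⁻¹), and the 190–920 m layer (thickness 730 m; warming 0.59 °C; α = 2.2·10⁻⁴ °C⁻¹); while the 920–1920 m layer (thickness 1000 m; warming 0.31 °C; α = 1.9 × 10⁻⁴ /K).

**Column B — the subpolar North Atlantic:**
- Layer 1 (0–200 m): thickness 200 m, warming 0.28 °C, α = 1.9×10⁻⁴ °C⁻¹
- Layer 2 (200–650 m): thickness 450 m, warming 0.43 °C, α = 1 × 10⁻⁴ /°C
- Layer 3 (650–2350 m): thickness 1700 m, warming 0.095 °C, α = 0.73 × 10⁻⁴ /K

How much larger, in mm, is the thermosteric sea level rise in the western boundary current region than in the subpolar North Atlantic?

A 0–190 m: 1.4 × 190 × 3×10⁻⁴ = 0.07980 m
A 0.59 × 2.2×10⁻⁴ × 730 = 0.094754 m
A Layer 3: 1.9×10⁻⁴ × 1000 × 0.31 = 0.05890 m
A total: 0.233454 m
B 0–200 m: 200 × 0.28 × 1.9×10⁻⁴ = 0.01064 m
B 1×10⁻⁴ × 450 × 0.43 = 0.01935 m
B Layer 3: 0.73×10⁻⁴ × 1700 × 0.095 = 0.0117895 m
B total: 0.0417795 m
Difference: 0.233454 − 0.0417795 = 0.1916745 m

190 mm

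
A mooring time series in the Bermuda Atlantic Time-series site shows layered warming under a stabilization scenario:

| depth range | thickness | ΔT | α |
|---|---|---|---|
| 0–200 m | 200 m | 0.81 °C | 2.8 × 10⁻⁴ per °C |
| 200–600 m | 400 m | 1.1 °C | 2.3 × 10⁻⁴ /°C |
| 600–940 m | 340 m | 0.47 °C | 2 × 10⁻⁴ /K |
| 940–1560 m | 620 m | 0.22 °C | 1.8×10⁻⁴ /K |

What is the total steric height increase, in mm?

about 203 mm

2.8×10⁻⁴ × 200 × 0.81 = 0.04536 m
Layer 2: 400 × 1.1 × 2.3×10⁻⁴ = 0.10120 m
2×10⁻⁴ × 0.47 × 340 = 0.03196 m
Layer 4: 1.8×10⁻⁴ × 620 × 0.22 = 0.024552 m
Δh = 0.04536 + 0.10120 + 0.03196 + 0.024552 = 0.203072 m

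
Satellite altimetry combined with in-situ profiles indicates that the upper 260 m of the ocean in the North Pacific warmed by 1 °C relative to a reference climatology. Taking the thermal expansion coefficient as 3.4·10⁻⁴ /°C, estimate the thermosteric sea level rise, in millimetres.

88.4 mm of thermosteric rise

Δh = αΔT·H = 3.4×10⁻⁴ × 1 × 260 = 0.08840 m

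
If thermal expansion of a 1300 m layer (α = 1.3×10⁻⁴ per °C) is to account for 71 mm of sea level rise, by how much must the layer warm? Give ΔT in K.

ΔT = Δh/(αH) = 0.071 / (1.3×10⁻⁴ × 1300) ≈ 0.4201 K

about 0.420 K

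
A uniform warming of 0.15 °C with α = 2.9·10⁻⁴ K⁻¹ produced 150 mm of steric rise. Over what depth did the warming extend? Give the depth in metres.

H ≈ 3450 m

H = Δh/(αΔT) = 0.15 / (2.9×10⁻⁴ × 0.15) ≈ 3448 m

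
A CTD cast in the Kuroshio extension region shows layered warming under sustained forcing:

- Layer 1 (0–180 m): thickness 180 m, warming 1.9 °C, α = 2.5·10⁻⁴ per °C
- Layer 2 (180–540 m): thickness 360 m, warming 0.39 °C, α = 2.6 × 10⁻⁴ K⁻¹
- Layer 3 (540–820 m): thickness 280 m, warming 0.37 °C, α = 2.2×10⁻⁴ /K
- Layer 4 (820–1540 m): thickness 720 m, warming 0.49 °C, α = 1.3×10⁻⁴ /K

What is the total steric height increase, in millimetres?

about 191 mm

Layer 1: 2.5×10⁻⁴ × 180 × 1.9 = 0.08550 m
Layer 2: 2.6×10⁻⁴ × 0.39 × 360 = 0.036504 m
540–820 m: 0.37 × 280 × 2.2×10⁻⁴ = 0.022792 m
1.3×10⁻⁴ × 720 × 0.49 = 0.045864 m
Δh = 0.08550 + 0.036504 + 0.022792 + 0.045864 = 0.19066 m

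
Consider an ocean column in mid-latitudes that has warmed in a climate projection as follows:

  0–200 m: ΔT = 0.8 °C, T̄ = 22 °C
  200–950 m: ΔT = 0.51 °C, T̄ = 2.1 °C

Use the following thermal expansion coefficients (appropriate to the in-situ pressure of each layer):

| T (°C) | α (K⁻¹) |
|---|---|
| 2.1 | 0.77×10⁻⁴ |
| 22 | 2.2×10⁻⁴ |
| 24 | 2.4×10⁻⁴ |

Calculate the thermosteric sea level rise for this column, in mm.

Layer 1 at 22 °C → α = 2.2×10⁻⁴ K⁻¹
Layer 2 at 2.1 °C → α = 0.77×10⁻⁴ K⁻¹
0–200 m: 2.2×10⁻⁴ × 200 × 0.8 = 0.03520 m
200–950 m: 0.51 × 750 × 0.77×10⁻⁴ = 0.0294525 m
Δh = 0.03520 + 0.0294525 = 0.0646525 m

Δh = 64.7 mm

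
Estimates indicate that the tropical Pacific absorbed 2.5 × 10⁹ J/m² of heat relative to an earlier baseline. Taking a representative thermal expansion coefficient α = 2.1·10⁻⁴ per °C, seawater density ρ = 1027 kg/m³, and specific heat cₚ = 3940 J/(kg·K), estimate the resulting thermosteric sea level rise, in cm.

Δh = αQ/(ρcₚ) = 2.1×10⁻⁴ × 2.5×10⁹ / (1027 × 3940) ≈ 0.12975 m

13.0 cm of thermosteric rise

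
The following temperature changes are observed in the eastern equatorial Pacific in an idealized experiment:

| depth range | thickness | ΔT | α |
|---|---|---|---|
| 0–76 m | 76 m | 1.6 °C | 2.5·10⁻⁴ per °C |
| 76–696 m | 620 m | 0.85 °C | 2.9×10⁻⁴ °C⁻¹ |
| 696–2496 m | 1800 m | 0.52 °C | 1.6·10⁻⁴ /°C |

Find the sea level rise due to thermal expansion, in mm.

330 mm of thermosteric rise

Layer 1: 2.5×10⁻⁴ × 1.6 × 76 = 0.03040 m
620 × 2.9×10⁻⁴ × 0.85 = 0.15283 m
696–2496 m: 0.52 × 1.6×10⁻⁴ × 1800 = 0.14976 m
Δh = 0.03040 + 0.15283 + 0.14976 = 0.33299 m ≈ 330 mm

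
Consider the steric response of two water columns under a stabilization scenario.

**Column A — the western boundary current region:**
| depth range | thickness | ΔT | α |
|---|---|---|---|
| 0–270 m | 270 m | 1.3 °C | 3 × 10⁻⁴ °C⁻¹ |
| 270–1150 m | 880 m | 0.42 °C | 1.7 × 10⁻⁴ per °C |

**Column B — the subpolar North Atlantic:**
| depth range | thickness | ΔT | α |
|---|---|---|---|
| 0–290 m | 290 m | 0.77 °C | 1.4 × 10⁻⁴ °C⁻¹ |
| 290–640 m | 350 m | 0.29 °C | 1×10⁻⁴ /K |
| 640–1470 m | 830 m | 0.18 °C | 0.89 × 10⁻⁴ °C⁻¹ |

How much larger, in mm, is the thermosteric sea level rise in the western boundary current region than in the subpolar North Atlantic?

113 mm larger

A 270 × 3×10⁻⁴ × 1.3 = 0.10530 m
A 270–1150 m: 0.42 × 1.7×10⁻⁴ × 880 = 0.062832 m
A total: 0.168132 m
B 0–290 m: 1.4×10⁻⁴ × 0.77 × 290 = 0.031262 m
B Layer 2: 1×10⁻⁴ × 0.29 × 350 = 0.01015 m
B 640–1470 m: 0.89×10⁻⁴ × 830 × 0.18 = 0.0132966 m
B total: 0.0547086 m
Difference: 0.168132 − 0.0547086 = 0.1134234 m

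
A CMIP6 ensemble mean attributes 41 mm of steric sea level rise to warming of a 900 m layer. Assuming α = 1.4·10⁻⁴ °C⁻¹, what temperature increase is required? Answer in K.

ΔT = Δh/(αH) = 0.041 / (1.4×10⁻⁴ × 900) ≈ 0.3254 K

about 0.325 K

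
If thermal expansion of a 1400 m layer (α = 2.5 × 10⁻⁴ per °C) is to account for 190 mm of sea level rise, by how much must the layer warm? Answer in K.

ΔT ≈ 0.54 K

ΔT = Δh/(αH) = 0.19 / (2.5×10⁻⁴ × 1400) ≈ 0.5429 K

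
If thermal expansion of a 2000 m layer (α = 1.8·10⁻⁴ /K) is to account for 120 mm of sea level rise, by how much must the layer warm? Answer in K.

0.333 K

ΔT = Δh/(αH) = 0.12 / (1.8×10⁻⁴ × 2000) ≈ 0.3333 K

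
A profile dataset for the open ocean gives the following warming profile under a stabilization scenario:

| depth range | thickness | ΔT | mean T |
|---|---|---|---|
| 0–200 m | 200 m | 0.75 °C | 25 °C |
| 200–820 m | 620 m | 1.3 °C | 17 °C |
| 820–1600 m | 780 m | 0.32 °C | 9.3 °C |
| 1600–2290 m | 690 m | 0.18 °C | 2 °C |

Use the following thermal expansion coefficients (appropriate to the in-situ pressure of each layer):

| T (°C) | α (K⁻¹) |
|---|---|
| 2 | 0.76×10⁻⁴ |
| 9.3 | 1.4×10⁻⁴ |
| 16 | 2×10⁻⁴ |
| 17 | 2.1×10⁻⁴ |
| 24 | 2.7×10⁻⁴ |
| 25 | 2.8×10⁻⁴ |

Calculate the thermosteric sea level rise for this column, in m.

Layer 1 at 25 °C → α = 2.8×10⁻⁴ K⁻¹
Layer 2 at 17 °C → α = 2.1×10⁻⁴ K⁻¹
Layer 3 at 9.3 °C → α = 1.4×10⁻⁴ K⁻¹
Layer 4 at 2 °C → α = 0.76×10⁻⁴ K⁻¹
0.75 × 2.8×10⁻⁴ × 200 = 0.04200 m
200–820 m: 1.3 × 620 × 2.1×10⁻⁴ = 0.16926 m
820–1600 m: 0.32 × 1.4×10⁻⁴ × 780 = 0.034944 m
1600–2290 m: 0.76×10⁻⁴ × 0.18 × 690 = 0.0094392 m
Δh = 0.04200 + 0.16926 + 0.034944 + 0.0094392 = 0.2556432 m

Δh ≈ 0.256 m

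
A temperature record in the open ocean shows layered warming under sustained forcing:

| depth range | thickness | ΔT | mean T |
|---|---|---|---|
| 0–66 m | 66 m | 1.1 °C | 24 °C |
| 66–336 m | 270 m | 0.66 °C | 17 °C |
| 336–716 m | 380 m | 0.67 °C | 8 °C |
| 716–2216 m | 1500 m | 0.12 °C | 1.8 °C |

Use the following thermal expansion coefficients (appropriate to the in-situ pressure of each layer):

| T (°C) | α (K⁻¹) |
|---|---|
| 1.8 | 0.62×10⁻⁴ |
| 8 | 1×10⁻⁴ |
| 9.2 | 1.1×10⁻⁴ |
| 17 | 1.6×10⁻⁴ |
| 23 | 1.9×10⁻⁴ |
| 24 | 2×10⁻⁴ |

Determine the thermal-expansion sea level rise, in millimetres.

Layer 1 at 24 °C → α = 2×10⁻⁴ K⁻¹
Layer 2 at 17 °C → α = 1.6×10⁻⁴ K⁻¹
Layer 3 at 8 °C → α = 1×10⁻⁴ K⁻¹
Layer 4 at 1.8 °C → α = 0.62×10⁻⁴ K⁻¹
Layer 1: 1.1 × 66 × 2×10⁻⁴ = 0.01452 m
66–336 m: 270 × 0.66 × 1.6×10⁻⁴ = 0.028512 m
336–716 m: 0.67 × 380 × 1×10⁻⁴ = 0.02546 m
716–2216 m: 0.62×10⁻⁴ × 1500 × 0.12 = 0.01116 m
Δh = 0.01452 + 0.028512 + 0.02546 + 0.01116 = 0.079652 m

Δh = 79.7 mm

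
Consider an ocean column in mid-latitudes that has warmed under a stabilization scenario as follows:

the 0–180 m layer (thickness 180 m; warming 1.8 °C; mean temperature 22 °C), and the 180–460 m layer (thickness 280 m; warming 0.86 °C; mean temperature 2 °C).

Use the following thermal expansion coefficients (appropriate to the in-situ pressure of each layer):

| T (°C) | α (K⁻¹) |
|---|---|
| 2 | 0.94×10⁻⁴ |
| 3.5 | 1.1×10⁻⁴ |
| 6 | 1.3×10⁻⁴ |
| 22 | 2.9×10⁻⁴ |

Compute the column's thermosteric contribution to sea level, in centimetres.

Δh = 12 cm

Layer 1 at 22 °C → α = 2.9×10⁻⁴ K⁻¹
Layer 2 at 2 °C → α = 0.94×10⁻⁴ K⁻¹
0–180 m: 2.9×10⁻⁴ × 180 × 1.8 = 0.09396 m
Layer 2: 0.86 × 280 × 0.94×10⁻⁴ = 0.0226352 m
Δh = 0.09396 + 0.0226352 = 0.1165952 m ≈ 12 cm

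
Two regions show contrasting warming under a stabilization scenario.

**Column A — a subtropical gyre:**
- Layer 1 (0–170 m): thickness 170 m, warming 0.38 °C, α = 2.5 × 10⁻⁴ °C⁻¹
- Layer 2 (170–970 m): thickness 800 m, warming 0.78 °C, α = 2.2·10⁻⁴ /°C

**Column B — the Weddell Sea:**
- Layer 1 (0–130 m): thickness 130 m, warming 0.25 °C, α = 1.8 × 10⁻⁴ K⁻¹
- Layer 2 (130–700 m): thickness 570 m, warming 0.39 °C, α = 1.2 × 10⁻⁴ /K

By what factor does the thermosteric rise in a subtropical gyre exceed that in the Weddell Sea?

a factor of 4.72

A 2.5×10⁻⁴ × 170 × 0.38 = 0.01615 m
A 170–970 m: 2.2×10⁻⁴ × 800 × 0.78 = 0.13728 m
A total: 0.15343 m
B 0–130 m: 0.25 × 130 × 1.8×10⁻⁴ = 0.00585 m
B Layer 2: 0.39 × 1.2×10⁻⁴ × 570 = 0.026676 m
B total: 0.032526 m
Ratio: 0.15343 / 0.032526 ≈ 4.717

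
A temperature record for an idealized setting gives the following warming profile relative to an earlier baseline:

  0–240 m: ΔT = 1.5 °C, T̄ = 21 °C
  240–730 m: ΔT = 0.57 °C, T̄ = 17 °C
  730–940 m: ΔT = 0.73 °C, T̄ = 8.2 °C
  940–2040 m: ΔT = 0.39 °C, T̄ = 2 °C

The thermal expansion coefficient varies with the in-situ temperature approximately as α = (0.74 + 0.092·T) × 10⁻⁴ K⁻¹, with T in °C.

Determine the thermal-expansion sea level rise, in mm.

Layer 1: α = (0.74 + 0.092×21)×10⁻⁴ = 2.672×10⁻⁴ K⁻¹
Layer 2: α = (0.74 + 0.092×17)×10⁻⁴ = 2.304×10⁻⁴ K⁻¹
Layer 3: α = (0.74 + 0.092×8.2)×10⁻⁴ = 1.4944×10⁻⁴ K⁻¹
Layer 4: α = (0.74 + 0.092×2)×10⁻⁴ = 0.924×10⁻⁴ K⁻¹
Layer 1: 240 × 1.5 × 2.672×10⁻⁴ = 0.096192 m
490 × 0.57 × 2.304×10⁻⁴ = 0.06435072 m
Layer 3: 210 × 1.4944×10⁻⁴ × 0.73 = 0.022909152 m
1100 × 0.924×10⁻⁴ × 0.39 = 0.0396396 m
Δh = 0.096192 + 0.06435072 + 0.022909152 + 0.0396396 = 0.223091472 m ≈ 223 mm

223 mm of thermosteric rise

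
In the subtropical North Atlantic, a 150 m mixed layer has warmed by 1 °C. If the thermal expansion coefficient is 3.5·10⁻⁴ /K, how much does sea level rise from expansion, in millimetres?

52.5 mm of thermosteric rise

Δh = αΔT·H = 3.5×10⁻⁴ × 1 × 150 = 0.05250 m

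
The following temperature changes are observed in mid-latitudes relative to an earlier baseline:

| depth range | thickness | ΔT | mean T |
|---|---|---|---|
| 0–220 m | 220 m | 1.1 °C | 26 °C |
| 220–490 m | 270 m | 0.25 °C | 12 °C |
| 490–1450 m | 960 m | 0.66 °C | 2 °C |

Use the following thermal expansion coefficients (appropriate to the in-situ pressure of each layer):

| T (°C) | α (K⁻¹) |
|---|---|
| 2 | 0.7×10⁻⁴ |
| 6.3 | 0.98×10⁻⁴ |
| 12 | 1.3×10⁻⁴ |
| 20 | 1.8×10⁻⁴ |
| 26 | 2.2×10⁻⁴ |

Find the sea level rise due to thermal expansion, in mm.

Layer 1 at 26 °C → α = 2.2×10⁻⁴ K⁻¹
Layer 2 at 12 °C → α = 1.3×10⁻⁴ K⁻¹
Layer 3 at 2 °C → α = 0.7×10⁻⁴ K⁻¹
Layer 1: 220 × 2.2×10⁻⁴ × 1.1 = 0.05324 m
Layer 2: 1.3×10⁻⁴ × 270 × 0.25 = 0.008775 m
Layer 3: 0.66 × 960 × 0.7×10⁻⁴ = 0.044352 m
Δh = 0.05324 + 0.008775 + 0.044352 = 0.106367 m

about 106 mm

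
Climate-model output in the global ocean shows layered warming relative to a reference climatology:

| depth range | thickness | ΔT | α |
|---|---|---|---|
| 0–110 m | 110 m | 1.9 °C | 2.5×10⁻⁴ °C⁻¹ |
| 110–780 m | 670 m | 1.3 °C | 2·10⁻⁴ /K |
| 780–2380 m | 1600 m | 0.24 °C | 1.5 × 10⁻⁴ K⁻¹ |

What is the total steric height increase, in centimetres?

Δh ≈ 28 cm

0–110 m: 1.9 × 110 × 2.5×10⁻⁴ = 0.05225 m
2×10⁻⁴ × 1.3 × 670 = 0.17420 m
Layer 3: 1600 × 0.24 × 1.5×10⁻⁴ = 0.05760 m
Δh = 0.05225 + 0.17420 + 0.05760 = 0.28405 m ≈ 28 cm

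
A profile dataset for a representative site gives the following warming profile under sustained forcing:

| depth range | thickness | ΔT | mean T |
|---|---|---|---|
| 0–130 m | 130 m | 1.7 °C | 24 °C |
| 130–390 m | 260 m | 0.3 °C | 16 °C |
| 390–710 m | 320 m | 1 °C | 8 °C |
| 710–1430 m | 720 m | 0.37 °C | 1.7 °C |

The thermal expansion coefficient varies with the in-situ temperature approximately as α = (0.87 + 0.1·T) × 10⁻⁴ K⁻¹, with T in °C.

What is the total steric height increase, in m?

Δh = 0.173 m

Layer 1: α = (0.87 + 0.1×24)×10⁻⁴ = 3.27×10⁻⁴ K⁻¹
Layer 2: α = (0.87 + 0.1×16)×10⁻⁴ = 2.47×10⁻⁴ K⁻¹
Layer 3: α = (0.87 + 0.1×8)×10⁻⁴ = 1.67×10⁻⁴ K⁻¹
Layer 4: α = (0.87 + 0.1×1.7)×10⁻⁴ = 1.04×10⁻⁴ K⁻¹
Layer 1: 3.27×10⁻⁴ × 130 × 1.7 = 0.072267 m
130–390 m: 2.47×10⁻⁴ × 260 × 0.3 = 0.019266 m
320 × 1.67×10⁻⁴ × 1 = 0.05344 m
Layer 4: 0.37 × 1.04×10⁻⁴ × 720 = 0.0277056 m
Δh = 0.072267 + 0.019266 + 0.05344 + 0.0277056 = 0.1726786 m ≈ 0.173 m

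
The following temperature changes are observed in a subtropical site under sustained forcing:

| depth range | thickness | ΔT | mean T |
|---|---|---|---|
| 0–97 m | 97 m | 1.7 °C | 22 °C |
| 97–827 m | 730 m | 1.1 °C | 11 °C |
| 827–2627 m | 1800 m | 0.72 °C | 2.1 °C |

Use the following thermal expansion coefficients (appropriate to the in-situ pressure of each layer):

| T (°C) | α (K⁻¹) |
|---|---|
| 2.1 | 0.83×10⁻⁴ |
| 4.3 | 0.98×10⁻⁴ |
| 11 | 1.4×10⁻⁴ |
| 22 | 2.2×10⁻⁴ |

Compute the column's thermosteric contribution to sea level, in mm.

Layer 1 at 22 °C → α = 2.2×10⁻⁴ K⁻¹
Layer 2 at 11 °C → α = 1.4×10⁻⁴ K⁻¹
Layer 3 at 2.1 °C → α = 0.83×10⁻⁴ K⁻¹
Layer 1: 1.7 × 2.2×10⁻⁴ × 97 = 0.036278 m
97–827 m: 730 × 1.4×10⁻⁴ × 1.1 = 0.11242 m
827–2627 m: 0.83×10⁻⁴ × 0.72 × 1800 = 0.107568 m
Δh = 0.036278 + 0.11242 + 0.107568 = 0.256266 m ≈ 256 mm

about 256 mm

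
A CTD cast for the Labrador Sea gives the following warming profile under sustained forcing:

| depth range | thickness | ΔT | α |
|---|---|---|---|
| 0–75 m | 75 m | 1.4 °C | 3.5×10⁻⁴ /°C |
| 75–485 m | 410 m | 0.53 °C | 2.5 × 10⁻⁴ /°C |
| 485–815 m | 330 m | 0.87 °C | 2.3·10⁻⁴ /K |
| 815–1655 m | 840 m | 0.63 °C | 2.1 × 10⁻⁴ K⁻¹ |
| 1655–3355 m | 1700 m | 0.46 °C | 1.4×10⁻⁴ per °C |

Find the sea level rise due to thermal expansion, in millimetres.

0–75 m: 75 × 3.5×10⁻⁴ × 1.4 = 0.03675 m
410 × 2.5×10⁻⁴ × 0.53 = 0.054325 m
485–815 m: 2.3×10⁻⁴ × 330 × 0.87 = 0.066033 m
2.1×10⁻⁴ × 0.63 × 840 = 0.111132 m
1655–3355 m: 1700 × 1.4×10⁻⁴ × 0.46 = 0.10948 m
Δh = 0.03675 + 0.054325 + 0.066033 + 0.111132 + 0.10948 = 0.37772 m

378 mm of thermosteric rise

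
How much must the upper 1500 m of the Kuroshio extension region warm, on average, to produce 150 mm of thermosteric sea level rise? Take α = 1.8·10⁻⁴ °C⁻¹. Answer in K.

about 0.556 K

ΔT = Δh/(αH) = 0.15 / (1.8×10⁻⁴ × 1500) ≈ 0.5556 K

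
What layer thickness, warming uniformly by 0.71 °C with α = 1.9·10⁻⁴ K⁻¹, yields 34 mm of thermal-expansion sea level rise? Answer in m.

H ≈ 252 m

H = Δh/(αΔT) = 0.034 / (1.9×10⁻⁴ × 0.71) ≈ 252.0 m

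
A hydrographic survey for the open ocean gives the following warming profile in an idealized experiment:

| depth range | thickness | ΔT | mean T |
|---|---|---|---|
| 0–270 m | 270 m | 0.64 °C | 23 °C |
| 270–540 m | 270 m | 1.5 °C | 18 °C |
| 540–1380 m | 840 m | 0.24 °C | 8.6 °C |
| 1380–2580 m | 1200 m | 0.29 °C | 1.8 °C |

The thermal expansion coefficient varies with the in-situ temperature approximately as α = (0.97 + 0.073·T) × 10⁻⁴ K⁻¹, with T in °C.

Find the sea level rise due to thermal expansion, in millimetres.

Layer 1: α = (0.97 + 0.073×23)×10⁻⁴ = 2.649×10⁻⁴ K⁻¹
Layer 2: α = (0.97 + 0.073×18)×10⁻⁴ = 2.284×10⁻⁴ K⁻¹
Layer 3: α = (0.97 + 0.073×8.6)×10⁻⁴ = 1.5978×10⁻⁴ K⁻¹
Layer 4: α = (0.97 + 0.073×1.8)×10⁻⁴ = 1.1014×10⁻⁴ K⁻¹
Layer 1: 2.649×10⁻⁴ × 0.64 × 270 = 0.04577472 m
270–540 m: 2.284×10⁻⁴ × 270 × 1.5 = 0.092502 m
0.24 × 1.5978×10⁻⁴ × 840 = 0.032211648 m
Layer 4: 1200 × 1.1014×10⁻⁴ × 0.29 = 0.03832872 m
Δh = 0.04577472 + 0.092502 + 0.032211648 + 0.03832872 = 0.208817088 m ≈ 210 mm

210 mm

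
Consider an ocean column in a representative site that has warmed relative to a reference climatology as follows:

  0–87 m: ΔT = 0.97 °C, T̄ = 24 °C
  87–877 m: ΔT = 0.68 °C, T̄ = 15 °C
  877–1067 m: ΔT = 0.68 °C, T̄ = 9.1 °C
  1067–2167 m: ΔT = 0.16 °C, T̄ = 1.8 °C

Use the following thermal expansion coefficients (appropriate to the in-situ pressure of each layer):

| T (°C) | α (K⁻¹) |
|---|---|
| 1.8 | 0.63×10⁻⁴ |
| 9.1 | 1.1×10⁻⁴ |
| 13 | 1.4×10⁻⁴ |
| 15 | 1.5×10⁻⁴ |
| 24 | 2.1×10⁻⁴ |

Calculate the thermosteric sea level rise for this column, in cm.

12 cm of thermosteric rise

Layer 1 at 24 °C → α = 2.1×10⁻⁴ K⁻¹
Layer 2 at 15 °C → α = 1.5×10⁻⁴ K⁻¹
Layer 3 at 9.1 °C → α = 1.1×10⁻⁴ K⁻¹
Layer 4 at 1.8 °C → α = 0.63×10⁻⁴ K⁻¹
Layer 1: 87 × 0.97 × 2.1×10⁻⁴ = 0.0177219 m
87–877 m: 1.5×10⁻⁴ × 0.68 × 790 = 0.08058 m
190 × 1.1×10⁻⁴ × 0.68 = 0.014212 m
Layer 4: 0.16 × 1100 × 0.63×10⁻⁴ = 0.011088 m
Δh = 0.0177219 + 0.08058 + 0.014212 + 0.011088 = 0.1236019 m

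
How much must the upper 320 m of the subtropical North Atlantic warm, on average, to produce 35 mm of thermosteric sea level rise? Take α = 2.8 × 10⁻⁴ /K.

about 0.391 K

ΔT = Δh/(αH) = 0.035 / (2.8×10⁻⁴ × 320) ≈ 0.3906 K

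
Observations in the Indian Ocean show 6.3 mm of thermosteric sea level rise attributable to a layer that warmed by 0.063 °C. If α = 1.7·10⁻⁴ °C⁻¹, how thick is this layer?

H = Δh/(αΔT) = 0.0063 / (1.7×10⁻⁴ × 0.063) ≈ 588.2 m

588 m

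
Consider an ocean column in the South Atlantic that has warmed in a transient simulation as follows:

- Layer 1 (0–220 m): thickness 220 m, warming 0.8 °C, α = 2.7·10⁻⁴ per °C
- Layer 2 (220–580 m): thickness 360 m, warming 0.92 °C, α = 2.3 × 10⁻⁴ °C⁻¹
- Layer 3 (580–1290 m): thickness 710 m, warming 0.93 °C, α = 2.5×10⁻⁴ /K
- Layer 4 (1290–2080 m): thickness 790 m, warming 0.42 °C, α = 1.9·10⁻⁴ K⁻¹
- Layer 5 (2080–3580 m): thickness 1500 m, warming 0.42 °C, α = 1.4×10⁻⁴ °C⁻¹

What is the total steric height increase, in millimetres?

220 × 2.7×10⁻⁴ × 0.8 = 0.04752 m
220–580 m: 0.92 × 360 × 2.3×10⁻⁴ = 0.076176 m
710 × 2.5×10⁻⁴ × 0.93 = 0.165075 m
Layer 4: 0.42 × 790 × 1.9×10⁻⁴ = 0.063042 m
2080–3580 m: 0.42 × 1500 × 1.4×10⁻⁴ = 0.08820 m
Δh = 0.04752 + 0.076176 + 0.165075 + 0.063042 + 0.08820 = 0.440013 m ≈ 440 mm

Δh = 440 mm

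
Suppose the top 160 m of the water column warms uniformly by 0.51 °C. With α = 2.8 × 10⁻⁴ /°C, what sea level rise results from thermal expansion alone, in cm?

Δh = αΔT·H = 2.8×10⁻⁴ × 0.51 × 160 = 0.022848 m

about 2.28 cm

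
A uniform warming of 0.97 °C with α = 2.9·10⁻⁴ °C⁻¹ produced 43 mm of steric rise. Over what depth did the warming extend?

H = Δh/(αΔT) = 0.043 / (2.9×10⁻⁴ × 0.97) ≈ 152.9 m

about 153 m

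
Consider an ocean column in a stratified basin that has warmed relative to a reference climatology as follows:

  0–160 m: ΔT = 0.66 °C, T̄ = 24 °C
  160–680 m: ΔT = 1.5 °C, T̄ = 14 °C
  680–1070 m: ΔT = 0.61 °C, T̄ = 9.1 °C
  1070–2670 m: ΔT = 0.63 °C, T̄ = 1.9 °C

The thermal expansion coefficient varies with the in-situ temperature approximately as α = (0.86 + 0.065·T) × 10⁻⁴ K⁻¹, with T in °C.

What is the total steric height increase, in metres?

Δh ≈ 0.30 m

Layer 1: α = (0.86 + 0.065×24)×10⁻⁴ = 2.42×10⁻⁴ K⁻¹
Layer 2: α = (0.86 + 0.065×14)×10⁻⁴ = 1.77×10⁻⁴ K⁻¹
Layer 3: α = (0.86 + 0.065×9.1)×10⁻⁴ = 1.4515×10⁻⁴ K⁻¹
Layer 4: α = (0.86 + 0.065×1.9)×10⁻⁴ = 0.9835×10⁻⁴ K⁻¹
0–160 m: 0.66 × 2.42×10⁻⁴ × 160 = 0.0255552 m
Layer 2: 1.77×10⁻⁴ × 1.5 × 520 = 0.13806 m
Layer 3: 390 × 0.61 × 1.4515×10⁻⁴ = 0.034531185 m
Layer 4: 0.63 × 1600 × 0.9835×10⁻⁴ = 0.0991368 m
Δh = 0.0255552 + 0.13806 + 0.034531185 + 0.0991368 = 0.297283185 m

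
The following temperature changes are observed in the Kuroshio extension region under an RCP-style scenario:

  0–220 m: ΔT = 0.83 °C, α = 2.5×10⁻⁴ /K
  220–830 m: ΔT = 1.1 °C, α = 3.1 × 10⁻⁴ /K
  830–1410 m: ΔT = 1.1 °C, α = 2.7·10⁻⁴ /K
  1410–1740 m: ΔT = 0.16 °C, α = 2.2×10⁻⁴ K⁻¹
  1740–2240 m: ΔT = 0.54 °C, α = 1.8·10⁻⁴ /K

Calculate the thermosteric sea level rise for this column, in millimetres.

490 mm

2.5×10⁻⁴ × 0.83 × 220 = 0.04565 m
Layer 2: 3.1×10⁻⁴ × 1.1 × 610 = 0.20801 m
580 × 1.1 × 2.7×10⁻⁴ = 0.17226 m
1410–1740 m: 2.2×10⁻⁴ × 0.16 × 330 = 0.011616 m
Layer 5: 500 × 0.54 × 1.8×10⁻⁴ = 0.04860 m
Δh = 0.04565 + 0.20801 + 0.17226 + 0.011616 + 0.04860 = 0.486136 m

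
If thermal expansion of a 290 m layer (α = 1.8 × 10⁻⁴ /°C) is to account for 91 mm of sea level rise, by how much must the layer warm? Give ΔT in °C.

ΔT = Δh/(αH) = 0.091 / (1.8×10⁻⁴ × 290) ≈ 1.743 °C

ΔT ≈ 1.7 °C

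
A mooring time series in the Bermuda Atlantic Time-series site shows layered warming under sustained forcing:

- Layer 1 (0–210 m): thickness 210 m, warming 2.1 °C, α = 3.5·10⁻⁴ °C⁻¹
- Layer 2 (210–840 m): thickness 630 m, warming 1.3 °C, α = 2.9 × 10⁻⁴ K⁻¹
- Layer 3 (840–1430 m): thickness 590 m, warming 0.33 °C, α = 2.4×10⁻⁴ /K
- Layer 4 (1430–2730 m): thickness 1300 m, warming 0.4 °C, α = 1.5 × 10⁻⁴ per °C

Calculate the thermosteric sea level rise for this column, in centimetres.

51.7 cm

210 × 3.5×10⁻⁴ × 2.1 = 0.15435 m
Layer 2: 1.3 × 2.9×10⁻⁴ × 630 = 0.23751 m
590 × 2.4×10⁻⁴ × 0.33 = 0.046728 m
Layer 4: 1.5×10⁻⁴ × 1300 × 0.4 = 0.07800 m
Δh = 0.15435 + 0.23751 + 0.046728 + 0.07800 = 0.516588 m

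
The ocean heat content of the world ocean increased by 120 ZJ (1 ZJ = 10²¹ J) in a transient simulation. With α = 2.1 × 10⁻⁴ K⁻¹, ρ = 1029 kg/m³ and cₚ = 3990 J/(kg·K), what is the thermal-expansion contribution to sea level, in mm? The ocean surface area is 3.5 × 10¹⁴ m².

Per unit area: Q = 120×10²¹ / (3.5×10¹⁴) ≈ 3.429×10⁸ J/m²
Δh = αQ/(ρcₚ) = 2.1×10⁻⁴ × 3.429×10⁸ / (1029 × 3990) ≈ 0.017539 m

Δh = 18 mm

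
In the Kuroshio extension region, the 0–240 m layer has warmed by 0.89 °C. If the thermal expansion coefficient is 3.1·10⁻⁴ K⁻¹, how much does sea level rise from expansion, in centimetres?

6.62 cm

Δh = αΔT·H = 3.1×10⁻⁴ × 0.89 × 240 = 0.066216 m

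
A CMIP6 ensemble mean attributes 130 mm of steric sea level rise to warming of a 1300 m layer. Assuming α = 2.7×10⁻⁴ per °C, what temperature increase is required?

ΔT = Δh/(αH) = 0.13 / (2.7×10⁻⁴ × 1300) ≈ 0.3704 K

ΔT ≈ 0.37 K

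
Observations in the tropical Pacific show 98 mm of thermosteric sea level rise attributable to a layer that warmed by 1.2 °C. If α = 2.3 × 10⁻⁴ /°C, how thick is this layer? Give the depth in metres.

H ≈ 355 m

H = Δh/(αΔT) = 0.098 / (2.3×10⁻⁴ × 1.2) ≈ 355.1 m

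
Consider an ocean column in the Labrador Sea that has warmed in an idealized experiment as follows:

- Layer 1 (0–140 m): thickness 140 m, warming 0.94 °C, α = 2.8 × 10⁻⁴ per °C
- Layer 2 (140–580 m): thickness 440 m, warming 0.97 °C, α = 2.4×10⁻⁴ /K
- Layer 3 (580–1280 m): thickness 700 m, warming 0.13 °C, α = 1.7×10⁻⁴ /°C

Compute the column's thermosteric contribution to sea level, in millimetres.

Layer 1: 0.94 × 140 × 2.8×10⁻⁴ = 0.036848 m
440 × 2.4×10⁻⁴ × 0.97 = 0.102432 m
580–1280 m: 1.7×10⁻⁴ × 700 × 0.13 = 0.01547 m
Δh = 0.036848 + 0.102432 + 0.01547 = 0.15475 m ≈ 155 mm

155 mm of thermosteric rise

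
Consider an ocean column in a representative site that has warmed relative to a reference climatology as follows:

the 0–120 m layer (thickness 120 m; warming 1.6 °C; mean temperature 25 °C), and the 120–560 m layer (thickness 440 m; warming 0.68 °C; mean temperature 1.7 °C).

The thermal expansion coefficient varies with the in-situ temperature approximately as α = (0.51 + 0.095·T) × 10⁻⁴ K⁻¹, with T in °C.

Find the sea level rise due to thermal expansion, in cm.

7.55 cm of thermosteric rise

Layer 1: α = (0.51 + 0.095×25)×10⁻⁴ = 2.885×10⁻⁴ K⁻¹
Layer 2: α = (0.51 + 0.095×1.7)×10⁻⁴ = 0.6715×10⁻⁴ K⁻¹
Layer 1: 120 × 2.885×10⁻⁴ × 1.6 = 0.055392 m
Layer 2: 0.6715×10⁻⁴ × 440 × 0.68 = 0.02009128 m
Δh = 0.055392 + 0.02009128 = 0.07548328 m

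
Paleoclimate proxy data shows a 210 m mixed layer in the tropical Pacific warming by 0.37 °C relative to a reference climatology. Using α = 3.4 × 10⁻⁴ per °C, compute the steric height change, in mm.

about 26.4 mm

Δh = αΔT·H = 3.4×10⁻⁴ × 0.37 × 210 = 0.026418 m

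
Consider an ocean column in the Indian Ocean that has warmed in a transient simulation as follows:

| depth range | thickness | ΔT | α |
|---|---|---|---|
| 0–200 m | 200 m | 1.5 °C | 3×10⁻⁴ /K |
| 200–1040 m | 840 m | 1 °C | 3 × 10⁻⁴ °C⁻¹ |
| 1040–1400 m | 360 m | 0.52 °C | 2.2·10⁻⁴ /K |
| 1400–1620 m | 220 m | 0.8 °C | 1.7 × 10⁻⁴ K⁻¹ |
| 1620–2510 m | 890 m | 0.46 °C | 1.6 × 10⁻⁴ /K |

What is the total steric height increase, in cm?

1.5 × 3×10⁻⁴ × 200 = 0.09000 m
840 × 3×10⁻⁴ × 1 = 0.25200 m
0.52 × 2.2×10⁻⁴ × 360 = 0.041184 m
Layer 4: 1.7×10⁻⁴ × 220 × 0.8 = 0.02992 m
Layer 5: 890 × 0.46 × 1.6×10⁻⁴ = 0.065504 m
Δh = 0.09000 + 0.25200 + 0.041184 + 0.02992 + 0.065504 = 0.478608 m ≈ 47.9 cm

47.9 cm of thermosteric rise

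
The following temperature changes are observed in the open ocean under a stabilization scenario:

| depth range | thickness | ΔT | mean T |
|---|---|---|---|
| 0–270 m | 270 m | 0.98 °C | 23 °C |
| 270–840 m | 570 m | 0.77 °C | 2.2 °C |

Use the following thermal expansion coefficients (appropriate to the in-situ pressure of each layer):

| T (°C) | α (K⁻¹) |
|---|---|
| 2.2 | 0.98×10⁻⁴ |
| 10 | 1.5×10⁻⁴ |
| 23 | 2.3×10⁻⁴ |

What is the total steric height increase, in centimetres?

Δh = 10.4 cm

Layer 1 at 23 °C → α = 2.3×10⁻⁴ K⁻¹
Layer 2 at 2.2 °C → α = 0.98×10⁻⁴ K⁻¹
0.98 × 270 × 2.3×10⁻⁴ = 0.060858 m
270–840 m: 0.77 × 570 × 0.98×10⁻⁴ = 0.0430122 m
Δh = 0.060858 + 0.0430122 = 0.1038702 m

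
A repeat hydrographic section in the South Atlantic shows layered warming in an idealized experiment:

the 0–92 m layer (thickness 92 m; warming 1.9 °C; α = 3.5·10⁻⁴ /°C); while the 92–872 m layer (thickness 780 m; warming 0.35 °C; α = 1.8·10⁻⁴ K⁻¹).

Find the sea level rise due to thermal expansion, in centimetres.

3.5×10⁻⁴ × 92 × 1.9 = 0.06118 m
0.35 × 1.8×10⁻⁴ × 780 = 0.04914 m
Δh = 0.06118 + 0.04914 = 0.11032 m

11.0 cm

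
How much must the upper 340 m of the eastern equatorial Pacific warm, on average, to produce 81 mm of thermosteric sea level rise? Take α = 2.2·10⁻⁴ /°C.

ΔT = Δh/(αH) = 0.081 / (2.2×10⁻⁴ × 340) ≈ 1.083 °C

about 1.1 °C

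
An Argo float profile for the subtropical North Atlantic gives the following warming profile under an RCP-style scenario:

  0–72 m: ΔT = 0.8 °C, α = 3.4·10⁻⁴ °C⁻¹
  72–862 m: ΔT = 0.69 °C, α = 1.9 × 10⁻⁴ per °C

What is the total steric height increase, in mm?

123 mm

0–72 m: 0.8 × 3.4×10⁻⁴ × 72 = 0.019584 m
Layer 2: 1.9×10⁻⁴ × 790 × 0.69 = 0.103569 m
Δh = 0.019584 + 0.103569 = 0.123153 m ≈ 123 mm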